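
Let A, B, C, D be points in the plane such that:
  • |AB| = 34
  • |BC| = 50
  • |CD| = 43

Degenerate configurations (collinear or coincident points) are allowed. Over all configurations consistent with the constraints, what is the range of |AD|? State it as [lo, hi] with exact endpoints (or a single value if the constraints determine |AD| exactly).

|AB| ∈ {34}
|BC| ∈ {50}
|CD| ∈ {43}
|AC| ∈ [16, 84]
|BD| ∈ [7, 93]
|AD| ∈ [0, 127]

|AD| ∈ [0, 127]  (≈ [0.0000, 127.0000])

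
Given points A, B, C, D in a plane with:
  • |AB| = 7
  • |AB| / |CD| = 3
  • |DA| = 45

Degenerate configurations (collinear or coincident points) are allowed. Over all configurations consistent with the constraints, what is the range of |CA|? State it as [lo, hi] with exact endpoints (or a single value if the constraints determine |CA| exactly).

|CA| ∈ [128/3, 142/3]  (≈ [42.6667, 47.3333])

|AB| ∈ {7}
|AD| ∈ {45}
|CD| ∈ {7/3}
|BD| ∈ [38, 52]
|AC| ∈ [128/3, 142/3]
|BC| ∈ [107/3, 163/3]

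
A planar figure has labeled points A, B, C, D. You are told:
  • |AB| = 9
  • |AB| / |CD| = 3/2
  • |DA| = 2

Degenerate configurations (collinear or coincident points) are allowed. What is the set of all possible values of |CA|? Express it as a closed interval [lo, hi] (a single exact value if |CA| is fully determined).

|CA| ∈ [4, 8]  (≈ [4.0000, 8.0000])

|AB| ∈ {9}
|AD| ∈ {2}
|CD| ∈ {6}
|BD| ∈ [7, 11]
|AC| ∈ [4, 8]
|BC| ∈ [1, 17]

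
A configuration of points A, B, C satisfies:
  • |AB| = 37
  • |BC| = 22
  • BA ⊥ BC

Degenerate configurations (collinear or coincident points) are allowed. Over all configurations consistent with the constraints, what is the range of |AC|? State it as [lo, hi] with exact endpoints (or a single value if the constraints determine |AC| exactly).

|AB| ∈ {37}
|BC| ∈ {22}
|AC| ∈ {√(1853)}

|AC| = √(1853)  (≈ 43.0465)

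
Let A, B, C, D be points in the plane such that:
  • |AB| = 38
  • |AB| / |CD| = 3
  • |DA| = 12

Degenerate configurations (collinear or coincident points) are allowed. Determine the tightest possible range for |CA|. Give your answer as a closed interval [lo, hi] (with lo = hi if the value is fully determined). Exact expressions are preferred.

|AB| ∈ {38}
|AD| ∈ {12}
|CD| ∈ {38/3}
|BD| ∈ [26, 50]
|AC| ∈ [2/3, 74/3]
|BC| ∈ [40/3, 188/3]

|CA| ∈ [2/3, 74/3]  (≈ [0.6667, 24.6667])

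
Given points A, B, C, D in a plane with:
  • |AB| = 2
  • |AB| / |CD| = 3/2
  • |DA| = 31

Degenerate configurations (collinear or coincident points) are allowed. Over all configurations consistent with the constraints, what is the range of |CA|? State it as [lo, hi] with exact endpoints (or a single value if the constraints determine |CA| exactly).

|CA| ∈ [89/3, 97/3]  (≈ [29.6667, 32.3333])

|AB| ∈ {2}
|AD| ∈ {31}
|CD| ∈ {4/3}
|BD| ∈ [29, 33]
|AC| ∈ [89/3, 97/3]
|BC| ∈ [83/3, 103/3]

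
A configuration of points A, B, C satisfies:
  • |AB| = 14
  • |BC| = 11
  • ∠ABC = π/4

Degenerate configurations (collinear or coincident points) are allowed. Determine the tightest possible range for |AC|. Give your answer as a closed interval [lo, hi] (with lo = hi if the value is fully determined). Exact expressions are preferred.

|AC| = √(317 - 154·√(2))  (≈ 9.9605)

|AB| ∈ {14}
|BC| ∈ {11}
|AC| ∈ {√(317 - 154·√(2))}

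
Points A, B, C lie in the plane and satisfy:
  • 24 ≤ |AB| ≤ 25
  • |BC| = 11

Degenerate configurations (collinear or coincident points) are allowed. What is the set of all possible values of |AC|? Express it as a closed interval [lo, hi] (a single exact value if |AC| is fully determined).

|AB| ∈ [24, 25]
|BC| ∈ {11}
|AC| ∈ [13, 36]

|AC| ∈ [13, 36]  (≈ [13.0000, 36.0000])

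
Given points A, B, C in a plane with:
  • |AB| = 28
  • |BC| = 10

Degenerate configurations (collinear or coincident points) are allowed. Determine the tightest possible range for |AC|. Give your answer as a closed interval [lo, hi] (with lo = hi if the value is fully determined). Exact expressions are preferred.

|AC| ∈ [18, 38]  (≈ [18.0000, 38.0000])

|AB| ∈ {28}
|BC| ∈ {10}
|AC| ∈ [18, 38]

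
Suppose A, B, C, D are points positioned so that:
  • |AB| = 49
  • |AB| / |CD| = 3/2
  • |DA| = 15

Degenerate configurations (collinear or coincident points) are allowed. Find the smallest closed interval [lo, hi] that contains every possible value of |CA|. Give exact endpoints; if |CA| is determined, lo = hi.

|AB| ∈ {49}
|AD| ∈ {15}
|CD| ∈ {98/3}
|BD| ∈ [34, 64]
|AC| ∈ [53/3, 143/3]
|BC| ∈ [4/3, 290/3]

|CA| ∈ [53/3, 143/3]  (≈ [17.6667, 47.6667])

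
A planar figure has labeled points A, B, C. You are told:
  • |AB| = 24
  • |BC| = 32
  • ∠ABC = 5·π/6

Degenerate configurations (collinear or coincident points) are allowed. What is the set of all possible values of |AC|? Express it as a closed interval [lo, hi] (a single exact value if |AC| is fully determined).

|AC| = 8·√(12·√(3) + 25)  (≈ 54.1315)

|AB| ∈ {24}
|BC| ∈ {32}
|AC| ∈ {8·√(12·√(3) + 25)}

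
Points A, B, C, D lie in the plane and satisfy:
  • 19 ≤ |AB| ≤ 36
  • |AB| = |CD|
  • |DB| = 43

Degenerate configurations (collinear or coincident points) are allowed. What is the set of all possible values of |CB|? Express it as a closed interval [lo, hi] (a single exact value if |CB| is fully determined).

|CB| ∈ [7, 79]  (≈ [7.0000, 79.0000])

|AB| ∈ [19, 36]
|BD| ∈ {43}
|CD| ∈ [19, 36]
|AD| ∈ [7, 79]
|BC| ∈ [7, 79]
|AC| ∈ [0, 115]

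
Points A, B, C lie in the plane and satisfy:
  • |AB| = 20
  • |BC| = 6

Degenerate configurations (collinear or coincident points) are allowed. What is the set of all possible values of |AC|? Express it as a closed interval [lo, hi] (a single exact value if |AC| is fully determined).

|AC| ∈ [14, 26]  (≈ [14.0000, 26.0000])

|AB| ∈ {20}
|BC| ∈ {6}
|AC| ∈ [14, 26]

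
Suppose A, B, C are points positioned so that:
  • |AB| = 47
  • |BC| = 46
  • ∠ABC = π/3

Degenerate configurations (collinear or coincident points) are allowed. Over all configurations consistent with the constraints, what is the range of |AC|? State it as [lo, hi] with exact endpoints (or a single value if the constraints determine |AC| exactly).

|AB| ∈ {47}
|BC| ∈ {46}
|AC| ∈ {√(2163)}

|AC| = √(2163)  (≈ 46.5081)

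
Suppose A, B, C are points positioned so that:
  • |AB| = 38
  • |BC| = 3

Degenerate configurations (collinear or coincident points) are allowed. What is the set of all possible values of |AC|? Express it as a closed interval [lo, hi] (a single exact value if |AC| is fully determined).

|AB| ∈ {38}
|BC| ∈ {3}
|AC| ∈ [35, 41]

|AC| ∈ [35, 41]  (≈ [35.0000, 41.0000])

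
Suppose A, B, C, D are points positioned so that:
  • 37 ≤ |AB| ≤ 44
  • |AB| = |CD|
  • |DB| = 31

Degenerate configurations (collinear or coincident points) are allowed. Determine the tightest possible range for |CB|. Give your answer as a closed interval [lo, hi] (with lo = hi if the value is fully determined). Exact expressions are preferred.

|AB| ∈ [37, 44]
|BD| ∈ {31}
|CD| ∈ [37, 44]
|AD| ∈ [6, 75]
|BC| ∈ [6, 75]
|AC| ∈ [0, 119]

|CB| ∈ [6, 75]  (≈ [6.0000, 75.0000])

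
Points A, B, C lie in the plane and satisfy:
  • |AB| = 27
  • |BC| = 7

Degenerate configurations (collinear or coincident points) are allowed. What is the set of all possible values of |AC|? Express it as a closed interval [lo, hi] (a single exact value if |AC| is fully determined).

|AC| ∈ [20, 34]  (≈ [20.0000, 34.0000])

|AB| ∈ {27}
|BC| ∈ {7}
|AC| ∈ [20, 34]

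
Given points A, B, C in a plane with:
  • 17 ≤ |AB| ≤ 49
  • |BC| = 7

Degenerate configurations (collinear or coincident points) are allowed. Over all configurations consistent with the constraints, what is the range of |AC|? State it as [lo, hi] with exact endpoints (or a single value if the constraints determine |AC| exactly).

|AB| ∈ [17, 49]
|BC| ∈ {7}
|AC| ∈ [10, 56]

|AC| ∈ [10, 56]  (≈ [10.0000, 56.0000])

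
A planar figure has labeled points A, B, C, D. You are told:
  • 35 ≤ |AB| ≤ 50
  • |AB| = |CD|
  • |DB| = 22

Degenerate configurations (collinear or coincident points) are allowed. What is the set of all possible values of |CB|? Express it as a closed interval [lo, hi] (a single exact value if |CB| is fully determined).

|AB| ∈ [35, 50]
|BD| ∈ {22}
|CD| ∈ [35, 50]
|AD| ∈ [13, 72]
|BC| ∈ [13, 72]
|AC| ∈ [0, 122]

|CB| ∈ [13, 72]  (≈ [13.0000, 72.0000])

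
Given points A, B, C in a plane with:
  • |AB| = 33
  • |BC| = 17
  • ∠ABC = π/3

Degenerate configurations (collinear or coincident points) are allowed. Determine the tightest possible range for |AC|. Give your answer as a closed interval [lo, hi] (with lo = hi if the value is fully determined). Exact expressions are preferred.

|AC| = √(817)  (≈ 28.5832)

|AB| ∈ {33}
|BC| ∈ {17}
|AC| ∈ {√(817)}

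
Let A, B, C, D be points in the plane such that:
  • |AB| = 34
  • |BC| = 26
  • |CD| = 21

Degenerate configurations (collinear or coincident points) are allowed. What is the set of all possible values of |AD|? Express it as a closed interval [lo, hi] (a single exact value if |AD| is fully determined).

|AD| ∈ [0, 81]  (≈ [0.0000, 81.0000])

|AB| ∈ {34}
|BC| ∈ {26}
|CD| ∈ {21}
|AC| ∈ [8, 60]
|BD| ∈ [5, 47]
|AD| ∈ [0, 81]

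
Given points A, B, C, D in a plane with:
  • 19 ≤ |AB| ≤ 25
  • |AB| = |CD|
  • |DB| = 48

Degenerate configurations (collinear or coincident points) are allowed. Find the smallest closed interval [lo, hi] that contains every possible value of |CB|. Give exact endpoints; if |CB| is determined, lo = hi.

|AB| ∈ [19, 25]
|BD| ∈ {48}
|CD| ∈ [19, 25]
|AD| ∈ [23, 73]
|BC| ∈ [23, 73]
|AC| ∈ [0, 98]

|CB| ∈ [23, 73]  (≈ [23.0000, 73.0000])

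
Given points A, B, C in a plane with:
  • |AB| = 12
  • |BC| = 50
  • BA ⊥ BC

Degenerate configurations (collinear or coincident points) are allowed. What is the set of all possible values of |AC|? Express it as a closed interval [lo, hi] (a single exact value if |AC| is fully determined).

|AB| ∈ {12}
|BC| ∈ {50}
|AC| ∈ {2·√(661)}

|AC| = 2·√(661)  (≈ 51.4198)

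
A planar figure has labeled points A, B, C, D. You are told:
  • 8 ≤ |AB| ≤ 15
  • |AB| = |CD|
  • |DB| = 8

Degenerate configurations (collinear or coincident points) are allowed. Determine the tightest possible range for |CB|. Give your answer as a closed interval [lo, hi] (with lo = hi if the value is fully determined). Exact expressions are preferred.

|AB| ∈ [8, 15]
|BD| ∈ {8}
|CD| ∈ [8, 15]
|AD| ∈ [0, 23]
|BC| ∈ [0, 23]
|AC| ∈ [0, 38]

|CB| ∈ [0, 23]  (≈ [0.0000, 23.0000])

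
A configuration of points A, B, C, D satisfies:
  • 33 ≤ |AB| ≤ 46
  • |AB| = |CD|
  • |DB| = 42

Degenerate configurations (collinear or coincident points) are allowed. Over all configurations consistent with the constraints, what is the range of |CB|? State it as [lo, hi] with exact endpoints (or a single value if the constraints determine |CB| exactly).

|CB| ∈ [0, 88]  (≈ [0.0000, 88.0000])

|AB| ∈ [33, 46]
|BD| ∈ {42}
|CD| ∈ [33, 46]
|AD| ∈ [0, 88]
|BC| ∈ [0, 88]
|AC| ∈ [0, 134]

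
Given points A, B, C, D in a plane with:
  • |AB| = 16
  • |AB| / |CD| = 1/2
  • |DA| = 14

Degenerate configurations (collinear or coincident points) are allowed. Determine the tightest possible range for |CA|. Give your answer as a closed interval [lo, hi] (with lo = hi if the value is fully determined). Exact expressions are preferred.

|AB| ∈ {16}
|AD| ∈ {14}
|CD| ∈ {32}
|BD| ∈ [2, 30]
|AC| ∈ [18, 46]
|BC| ∈ [2, 62]

|CA| ∈ [18, 46]  (≈ [18.0000, 46.0000])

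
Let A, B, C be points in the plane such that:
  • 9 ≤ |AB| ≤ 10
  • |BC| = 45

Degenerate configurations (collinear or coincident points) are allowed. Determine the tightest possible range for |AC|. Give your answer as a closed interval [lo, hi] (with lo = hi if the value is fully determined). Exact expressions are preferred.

|AB| ∈ [9, 10]
|BC| ∈ {45}
|AC| ∈ [35, 55]

|AC| ∈ [35, 55]  (≈ [35.0000, 55.0000])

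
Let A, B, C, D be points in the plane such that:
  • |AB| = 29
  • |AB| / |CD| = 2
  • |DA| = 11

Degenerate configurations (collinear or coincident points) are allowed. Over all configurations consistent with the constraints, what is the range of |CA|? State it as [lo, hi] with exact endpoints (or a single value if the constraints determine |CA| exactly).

|AB| ∈ {29}
|AD| ∈ {11}
|CD| ∈ {29/2}
|BD| ∈ [18, 40]
|AC| ∈ [7/2, 51/2]
|BC| ∈ [7/2, 109/2]

|CA| ∈ [7/2, 51/2]  (≈ [3.5000, 25.5000])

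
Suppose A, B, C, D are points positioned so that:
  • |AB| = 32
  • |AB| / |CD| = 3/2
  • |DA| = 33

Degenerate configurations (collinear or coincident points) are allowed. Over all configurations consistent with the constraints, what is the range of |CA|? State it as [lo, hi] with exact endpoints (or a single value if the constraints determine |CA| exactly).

|CA| ∈ [35/3, 163/3]  (≈ [11.6667, 54.3333])

|AB| ∈ {32}
|AD| ∈ {33}
|CD| ∈ {64/3}
|BD| ∈ [1, 65]
|AC| ∈ [35/3, 163/3]
|BC| ∈ [0, 259/3]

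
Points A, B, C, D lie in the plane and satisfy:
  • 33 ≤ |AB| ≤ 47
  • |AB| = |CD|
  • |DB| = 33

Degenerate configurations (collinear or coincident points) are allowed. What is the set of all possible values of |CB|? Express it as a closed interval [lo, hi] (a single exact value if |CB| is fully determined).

|CB| ∈ [0, 80]  (≈ [0.0000, 80.0000])

|AB| ∈ [33, 47]
|BD| ∈ {33}
|CD| ∈ [33, 47]
|AD| ∈ [0, 80]
|BC| ∈ [0, 80]
|AC| ∈ [0, 127]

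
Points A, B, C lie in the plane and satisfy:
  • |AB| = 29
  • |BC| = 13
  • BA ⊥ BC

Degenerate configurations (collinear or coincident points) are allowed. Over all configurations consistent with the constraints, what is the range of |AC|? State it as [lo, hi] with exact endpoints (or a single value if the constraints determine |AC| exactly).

|AC| = √(1010)  (≈ 31.7805)

|AB| ∈ {29}
|BC| ∈ {13}
|AC| ∈ {√(1010)}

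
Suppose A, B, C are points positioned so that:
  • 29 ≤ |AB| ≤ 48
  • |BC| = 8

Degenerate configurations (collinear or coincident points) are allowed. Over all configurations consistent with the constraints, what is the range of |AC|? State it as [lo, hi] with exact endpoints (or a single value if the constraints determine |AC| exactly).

|AC| ∈ [21, 56]  (≈ [21.0000, 56.0000])

|AB| ∈ [29, 48]
|BC| ∈ {8}
|AC| ∈ [21, 56]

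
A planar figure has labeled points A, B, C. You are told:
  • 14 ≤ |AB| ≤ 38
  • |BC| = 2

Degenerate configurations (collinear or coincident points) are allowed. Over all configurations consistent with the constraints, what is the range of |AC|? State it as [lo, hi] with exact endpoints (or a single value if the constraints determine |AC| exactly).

|AB| ∈ [14, 38]
|BC| ∈ {2}
|AC| ∈ [12, 40]

|AC| ∈ [12, 40]  (≈ [12.0000, 40.0000])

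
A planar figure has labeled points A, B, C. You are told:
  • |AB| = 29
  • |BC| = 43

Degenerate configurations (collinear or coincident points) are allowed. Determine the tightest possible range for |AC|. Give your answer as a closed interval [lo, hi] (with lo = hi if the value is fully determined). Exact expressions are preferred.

|AB| ∈ {29}
|BC| ∈ {43}
|AC| ∈ [14, 72]

|AC| ∈ [14, 72]  (≈ [14.0000, 72.0000])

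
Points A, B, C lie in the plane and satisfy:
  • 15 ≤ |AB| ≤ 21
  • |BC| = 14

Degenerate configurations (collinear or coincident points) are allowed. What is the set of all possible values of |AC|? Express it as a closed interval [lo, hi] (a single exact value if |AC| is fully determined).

|AC| ∈ [1, 35]  (≈ [1.0000, 35.0000])

|AB| ∈ [15, 21]
|BC| ∈ {14}
|AC| ∈ [1, 35]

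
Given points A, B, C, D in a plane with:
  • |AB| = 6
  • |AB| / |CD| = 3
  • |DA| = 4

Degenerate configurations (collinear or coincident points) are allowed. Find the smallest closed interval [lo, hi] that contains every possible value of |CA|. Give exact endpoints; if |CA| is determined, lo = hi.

|AB| ∈ {6}
|AD| ∈ {4}
|CD| ∈ {2}
|BD| ∈ [2, 10]
|AC| ∈ [2, 6]
|BC| ∈ [0, 12]

|CA| ∈ [2, 6]  (≈ [2.0000, 6.0000])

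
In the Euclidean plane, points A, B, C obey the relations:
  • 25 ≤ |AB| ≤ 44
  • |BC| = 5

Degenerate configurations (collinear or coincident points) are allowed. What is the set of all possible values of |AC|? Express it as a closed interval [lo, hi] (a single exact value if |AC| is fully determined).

|AC| ∈ [20, 49]  (≈ [20.0000, 49.0000])

|AB| ∈ [25, 44]
|BC| ∈ {5}
|AC| ∈ [20, 49]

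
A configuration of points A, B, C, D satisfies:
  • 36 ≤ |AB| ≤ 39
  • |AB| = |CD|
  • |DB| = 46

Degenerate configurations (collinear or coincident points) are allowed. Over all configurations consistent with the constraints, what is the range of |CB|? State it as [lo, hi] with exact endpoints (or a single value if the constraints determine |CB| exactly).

|CB| ∈ [7, 85]  (≈ [7.0000, 85.0000])

|AB| ∈ [36, 39]
|BD| ∈ {46}
|CD| ∈ [36, 39]
|AD| ∈ [7, 85]
|BC| ∈ [7, 85]
|AC| ∈ [0, 124]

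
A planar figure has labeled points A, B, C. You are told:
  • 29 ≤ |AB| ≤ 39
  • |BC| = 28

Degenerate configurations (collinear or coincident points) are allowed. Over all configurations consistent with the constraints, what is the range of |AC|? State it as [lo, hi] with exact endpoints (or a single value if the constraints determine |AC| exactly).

|AC| ∈ [1, 67]  (≈ [1.0000, 67.0000])

|AB| ∈ [29, 39]
|BC| ∈ {28}
|AC| ∈ [1, 67]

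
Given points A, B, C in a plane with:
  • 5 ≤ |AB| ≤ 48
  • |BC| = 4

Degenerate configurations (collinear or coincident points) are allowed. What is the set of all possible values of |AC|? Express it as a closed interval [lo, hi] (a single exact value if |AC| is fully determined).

|AB| ∈ [5, 48]
|BC| ∈ {4}
|AC| ∈ [1, 52]

|AC| ∈ [1, 52]  (≈ [1.0000, 52.0000])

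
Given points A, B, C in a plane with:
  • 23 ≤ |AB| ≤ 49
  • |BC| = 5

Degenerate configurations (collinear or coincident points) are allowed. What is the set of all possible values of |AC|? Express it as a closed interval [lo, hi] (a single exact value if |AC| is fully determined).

|AB| ∈ [23, 49]
|BC| ∈ {5}
|AC| ∈ [18, 54]

|AC| ∈ [18, 54]  (≈ [18.0000, 54.0000])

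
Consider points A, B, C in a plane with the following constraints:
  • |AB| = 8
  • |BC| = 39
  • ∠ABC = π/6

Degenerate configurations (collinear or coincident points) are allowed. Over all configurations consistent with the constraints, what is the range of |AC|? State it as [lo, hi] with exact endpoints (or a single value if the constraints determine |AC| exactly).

|AC| = √(1585 - 312·√(3))  (≈ 32.3203)

|AB| ∈ {8}
|BC| ∈ {39}
|AC| ∈ {√(1585 - 312·√(3))}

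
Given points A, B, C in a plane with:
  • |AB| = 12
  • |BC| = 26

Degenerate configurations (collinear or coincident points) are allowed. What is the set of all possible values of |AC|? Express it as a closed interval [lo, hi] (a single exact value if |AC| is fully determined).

|AB| ∈ {12}
|BC| ∈ {26}
|AC| ∈ [14, 38]

|AC| ∈ [14, 38]  (≈ [14.0000, 38.0000])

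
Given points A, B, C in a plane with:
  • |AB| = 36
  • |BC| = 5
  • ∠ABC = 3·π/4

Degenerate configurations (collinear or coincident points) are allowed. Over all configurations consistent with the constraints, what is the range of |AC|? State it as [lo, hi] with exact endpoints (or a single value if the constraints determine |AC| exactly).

|AC| = √(180·√(2) + 1321)  (≈ 39.6933)

|AB| ∈ {36}
|BC| ∈ {5}
|AC| ∈ {√(180·√(2) + 1321)}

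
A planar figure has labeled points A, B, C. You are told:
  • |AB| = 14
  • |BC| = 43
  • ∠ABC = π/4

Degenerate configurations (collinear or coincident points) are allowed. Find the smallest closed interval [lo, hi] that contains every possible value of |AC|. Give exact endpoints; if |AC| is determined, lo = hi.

|AC| = √(2045 - 602·√(2))  (≈ 34.5491)

|AB| ∈ {14}
|BC| ∈ {43}
|AC| ∈ {√(2045 - 602·√(2))}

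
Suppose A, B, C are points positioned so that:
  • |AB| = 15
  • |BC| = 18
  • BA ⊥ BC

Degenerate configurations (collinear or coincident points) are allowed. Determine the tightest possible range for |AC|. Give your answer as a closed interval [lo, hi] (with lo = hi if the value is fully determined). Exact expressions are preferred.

|AC| = 3·√(61)  (≈ 23.4307)

|AB| ∈ {15}
|BC| ∈ {18}
|AC| ∈ {3·√(61)}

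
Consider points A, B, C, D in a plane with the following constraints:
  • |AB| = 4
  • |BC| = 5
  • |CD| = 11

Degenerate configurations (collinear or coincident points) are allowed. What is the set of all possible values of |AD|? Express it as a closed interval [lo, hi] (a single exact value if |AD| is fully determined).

|AD| ∈ [2, 20]  (≈ [2.0000, 20.0000])

|AB| ∈ {4}
|BC| ∈ {5}
|CD| ∈ {11}
|AC| ∈ [1, 9]
|BD| ∈ [6, 16]
|AD| ∈ [2, 20]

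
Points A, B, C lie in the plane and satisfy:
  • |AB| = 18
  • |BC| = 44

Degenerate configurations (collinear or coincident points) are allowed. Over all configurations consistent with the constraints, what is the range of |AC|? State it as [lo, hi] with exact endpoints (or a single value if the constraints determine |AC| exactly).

|AB| ∈ {18}
|BC| ∈ {44}
|AC| ∈ [26, 62]

|AC| ∈ [26, 62]  (≈ [26.0000, 62.0000])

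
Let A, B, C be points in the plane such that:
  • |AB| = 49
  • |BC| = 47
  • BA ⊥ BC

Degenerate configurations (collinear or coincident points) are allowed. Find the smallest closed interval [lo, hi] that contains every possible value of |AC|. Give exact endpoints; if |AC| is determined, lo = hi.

|AC| = √(4610)  (≈ 67.8970)

|AB| ∈ {49}
|BC| ∈ {47}
|AC| ∈ {√(4610)}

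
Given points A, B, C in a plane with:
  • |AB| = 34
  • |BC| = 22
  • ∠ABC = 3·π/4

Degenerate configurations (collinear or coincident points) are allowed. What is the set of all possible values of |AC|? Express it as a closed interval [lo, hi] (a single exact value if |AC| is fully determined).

|AB| ∈ {34}
|BC| ∈ {22}
|AC| ∈ {2·√(187·√(2) + 410)}

|AC| = 2·√(187·√(2) + 410)  (≈ 51.9407)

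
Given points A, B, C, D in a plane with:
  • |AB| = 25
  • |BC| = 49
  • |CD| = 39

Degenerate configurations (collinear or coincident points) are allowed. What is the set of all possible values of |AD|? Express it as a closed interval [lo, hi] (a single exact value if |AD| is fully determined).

|AD| ∈ [0, 113]  (≈ [0.0000, 113.0000])

|AB| ∈ {25}
|BC| ∈ {49}
|CD| ∈ {39}
|AC| ∈ [24, 74]
|BD| ∈ [10, 88]
|AD| ∈ [0, 113]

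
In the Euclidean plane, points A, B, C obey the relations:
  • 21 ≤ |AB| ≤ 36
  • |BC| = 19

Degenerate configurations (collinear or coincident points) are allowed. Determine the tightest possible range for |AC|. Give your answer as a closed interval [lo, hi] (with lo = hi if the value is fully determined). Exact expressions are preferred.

|AB| ∈ [21, 36]
|BC| ∈ {19}
|AC| ∈ [2, 55]

|AC| ∈ [2, 55]  (≈ [2.0000, 55.0000])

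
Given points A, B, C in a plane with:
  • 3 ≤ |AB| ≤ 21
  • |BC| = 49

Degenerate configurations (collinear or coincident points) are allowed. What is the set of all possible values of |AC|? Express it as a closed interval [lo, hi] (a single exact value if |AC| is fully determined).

|AB| ∈ [3, 21]
|BC| ∈ {49}
|AC| ∈ [28, 70]

|AC| ∈ [28, 70]  (≈ [28.0000, 70.0000])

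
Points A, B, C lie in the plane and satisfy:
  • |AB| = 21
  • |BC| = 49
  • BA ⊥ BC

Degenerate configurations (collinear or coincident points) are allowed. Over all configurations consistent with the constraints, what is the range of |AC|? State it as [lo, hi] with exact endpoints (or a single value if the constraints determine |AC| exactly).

|AB| ∈ {21}
|BC| ∈ {49}
|AC| ∈ {7·√(58)}

|AC| = 7·√(58)  (≈ 53.3104)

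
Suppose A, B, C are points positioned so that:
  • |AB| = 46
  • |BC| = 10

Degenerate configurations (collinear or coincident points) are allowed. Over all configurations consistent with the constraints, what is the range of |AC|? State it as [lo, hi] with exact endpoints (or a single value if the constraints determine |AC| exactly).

|AC| ∈ [36, 56]  (≈ [36.0000, 56.0000])

|AB| ∈ {46}
|BC| ∈ {10}
|AC| ∈ [36, 56]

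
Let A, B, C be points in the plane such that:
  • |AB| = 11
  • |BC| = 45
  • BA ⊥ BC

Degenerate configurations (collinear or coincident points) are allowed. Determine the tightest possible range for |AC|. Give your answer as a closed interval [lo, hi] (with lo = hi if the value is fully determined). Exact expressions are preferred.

|AB| ∈ {11}
|BC| ∈ {45}
|AC| ∈ {√(2146)}

|AC| = √(2146)  (≈ 46.3249)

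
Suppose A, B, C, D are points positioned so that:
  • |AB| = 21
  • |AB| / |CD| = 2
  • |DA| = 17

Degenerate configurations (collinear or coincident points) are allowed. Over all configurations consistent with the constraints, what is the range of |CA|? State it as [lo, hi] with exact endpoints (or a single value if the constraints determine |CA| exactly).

|AB| ∈ {21}
|AD| ∈ {17}
|CD| ∈ {21/2}
|BD| ∈ [4, 38]
|AC| ∈ [13/2, 55/2]
|BC| ∈ [0, 97/2]

|CA| ∈ [13/2, 55/2]  (≈ [6.5000, 27.5000])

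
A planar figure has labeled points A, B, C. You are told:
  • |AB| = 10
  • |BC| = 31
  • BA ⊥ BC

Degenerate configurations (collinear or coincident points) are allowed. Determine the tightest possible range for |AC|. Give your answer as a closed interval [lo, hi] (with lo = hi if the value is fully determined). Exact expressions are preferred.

|AC| = √(1061)  (≈ 32.5730)

|AB| ∈ {10}
|BC| ∈ {31}
|AC| ∈ {√(1061)}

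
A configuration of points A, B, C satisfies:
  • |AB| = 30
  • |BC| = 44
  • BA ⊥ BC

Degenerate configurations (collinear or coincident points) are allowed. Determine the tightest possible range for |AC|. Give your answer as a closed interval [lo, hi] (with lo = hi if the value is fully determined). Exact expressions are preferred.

|AC| = 2·√(709)  (≈ 53.2541)

|AB| ∈ {30}
|BC| ∈ {44}
|AC| ∈ {2·√(709)}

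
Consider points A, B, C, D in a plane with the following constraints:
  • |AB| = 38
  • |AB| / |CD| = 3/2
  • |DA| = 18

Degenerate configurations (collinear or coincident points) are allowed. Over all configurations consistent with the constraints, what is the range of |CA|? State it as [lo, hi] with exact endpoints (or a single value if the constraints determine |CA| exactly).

|CA| ∈ [22/3, 130/3]  (≈ [7.3333, 43.3333])

|AB| ∈ {38}
|AD| ∈ {18}
|CD| ∈ {76/3}
|BD| ∈ [20, 56]
|AC| ∈ [22/3, 130/3]
|BC| ∈ [0, 244/3]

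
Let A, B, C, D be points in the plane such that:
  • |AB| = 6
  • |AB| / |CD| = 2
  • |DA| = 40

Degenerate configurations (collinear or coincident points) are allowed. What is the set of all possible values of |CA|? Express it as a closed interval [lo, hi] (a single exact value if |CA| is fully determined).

|CA| ∈ [37, 43]  (≈ [37.0000, 43.0000])

|AB| ∈ {6}
|AD| ∈ {40}
|CD| ∈ {3}
|BD| ∈ [34, 46]
|AC| ∈ [37, 43]
|BC| ∈ [31, 49]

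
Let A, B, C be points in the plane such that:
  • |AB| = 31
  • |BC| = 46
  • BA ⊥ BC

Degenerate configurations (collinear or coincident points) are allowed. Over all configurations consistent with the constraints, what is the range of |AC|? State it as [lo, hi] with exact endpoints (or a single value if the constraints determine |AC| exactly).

|AC| = √(3077)  (≈ 55.4707)

|AB| ∈ {31}
|BC| ∈ {46}
|AC| ∈ {√(3077)}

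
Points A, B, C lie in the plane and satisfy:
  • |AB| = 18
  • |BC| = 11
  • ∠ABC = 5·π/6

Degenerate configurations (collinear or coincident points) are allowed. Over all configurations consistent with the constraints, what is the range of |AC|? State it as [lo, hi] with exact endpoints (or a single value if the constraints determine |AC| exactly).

|AB| ∈ {18}
|BC| ∈ {11}
|AC| ∈ {√(198·√(3) + 445)}

|AC| = √(198·√(3) + 445)  (≈ 28.0704)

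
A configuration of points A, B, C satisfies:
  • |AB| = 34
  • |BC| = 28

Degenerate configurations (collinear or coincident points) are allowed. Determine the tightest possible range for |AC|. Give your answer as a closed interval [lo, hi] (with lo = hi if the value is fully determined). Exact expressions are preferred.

|AB| ∈ {34}
|BC| ∈ {28}
|AC| ∈ [6, 62]

|AC| ∈ [6, 62]  (≈ [6.0000, 62.0000])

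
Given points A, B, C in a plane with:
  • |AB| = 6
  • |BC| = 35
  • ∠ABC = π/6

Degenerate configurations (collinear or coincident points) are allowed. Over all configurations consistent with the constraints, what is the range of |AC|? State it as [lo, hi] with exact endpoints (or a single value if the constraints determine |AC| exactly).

|AB| ∈ {6}
|BC| ∈ {35}
|AC| ∈ {√(1261 - 210·√(3))}

|AC| = √(1261 - 210·√(3))  (≈ 29.9545)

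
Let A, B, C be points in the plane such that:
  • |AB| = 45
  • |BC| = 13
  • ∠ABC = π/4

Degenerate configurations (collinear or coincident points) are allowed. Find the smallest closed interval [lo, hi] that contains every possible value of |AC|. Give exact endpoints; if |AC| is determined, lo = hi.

|AB| ∈ {45}
|BC| ∈ {13}
|AC| ∈ {√(2194 - 585·√(2))}

|AC| = √(2194 - 585·√(2))  (≈ 36.9687)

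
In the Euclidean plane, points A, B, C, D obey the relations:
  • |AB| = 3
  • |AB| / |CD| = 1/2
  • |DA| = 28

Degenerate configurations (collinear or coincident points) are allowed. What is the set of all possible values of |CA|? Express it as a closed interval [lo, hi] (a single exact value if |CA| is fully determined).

|AB| ∈ {3}
|AD| ∈ {28}
|CD| ∈ {6}
|BD| ∈ [25, 31]
|AC| ∈ [22, 34]
|BC| ∈ [19, 37]

|CA| ∈ [22, 34]  (≈ [22.0000, 34.0000])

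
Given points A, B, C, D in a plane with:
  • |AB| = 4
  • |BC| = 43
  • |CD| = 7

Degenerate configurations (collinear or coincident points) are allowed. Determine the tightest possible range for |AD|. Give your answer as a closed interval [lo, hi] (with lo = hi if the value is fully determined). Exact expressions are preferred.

|AB| ∈ {4}
|BC| ∈ {43}
|CD| ∈ {7}
|AC| ∈ [39, 47]
|BD| ∈ [36, 50]
|AD| ∈ [32, 54]

|AD| ∈ [32, 54]  (≈ [32.0000, 54.0000])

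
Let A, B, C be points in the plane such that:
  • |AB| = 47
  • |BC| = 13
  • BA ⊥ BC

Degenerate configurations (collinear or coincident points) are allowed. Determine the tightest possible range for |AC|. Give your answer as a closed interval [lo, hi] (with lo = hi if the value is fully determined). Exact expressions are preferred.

|AB| ∈ {47}
|BC| ∈ {13}
|AC| ∈ {√(2378)}

|AC| = √(2378)  (≈ 48.7647)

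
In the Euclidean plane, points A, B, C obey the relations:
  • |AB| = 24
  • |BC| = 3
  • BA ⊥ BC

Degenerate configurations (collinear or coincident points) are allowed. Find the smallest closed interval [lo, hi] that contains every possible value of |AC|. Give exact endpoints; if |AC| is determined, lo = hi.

|AC| = 3·√(65)  (≈ 24.1868)

|AB| ∈ {24}
|BC| ∈ {3}
|AC| ∈ {3·√(65)}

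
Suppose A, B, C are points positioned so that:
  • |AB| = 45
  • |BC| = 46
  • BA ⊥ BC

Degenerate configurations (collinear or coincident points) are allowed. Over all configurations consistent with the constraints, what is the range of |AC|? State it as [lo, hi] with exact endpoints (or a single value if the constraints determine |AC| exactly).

|AB| ∈ {45}
|BC| ∈ {46}
|AC| ∈ {√(4141)}

|AC| = √(4141)  (≈ 64.3506)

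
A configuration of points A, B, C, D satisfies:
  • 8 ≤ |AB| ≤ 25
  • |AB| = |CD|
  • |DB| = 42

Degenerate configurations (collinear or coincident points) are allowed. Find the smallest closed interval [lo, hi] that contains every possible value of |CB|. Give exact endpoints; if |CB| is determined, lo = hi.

|CB| ∈ [17, 67]  (≈ [17.0000, 67.0000])

|AB| ∈ [8, 25]
|BD| ∈ {42}
|CD| ∈ [8, 25]
|AD| ∈ [17, 67]
|BC| ∈ [17, 67]
|AC| ∈ [0, 92]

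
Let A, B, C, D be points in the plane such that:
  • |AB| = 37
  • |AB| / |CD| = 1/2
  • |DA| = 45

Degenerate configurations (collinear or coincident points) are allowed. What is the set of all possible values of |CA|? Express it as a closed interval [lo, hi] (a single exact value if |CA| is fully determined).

|CA| ∈ [29, 119]  (≈ [29.0000, 119.0000])

|AB| ∈ {37}
|AD| ∈ {45}
|CD| ∈ {74}
|BD| ∈ [8, 82]
|AC| ∈ [29, 119]
|BC| ∈ [0, 156]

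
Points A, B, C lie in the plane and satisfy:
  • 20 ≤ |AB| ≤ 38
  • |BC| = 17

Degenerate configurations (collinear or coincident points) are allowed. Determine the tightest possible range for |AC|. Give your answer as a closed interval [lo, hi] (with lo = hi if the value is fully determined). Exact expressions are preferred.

|AC| ∈ [3, 55]  (≈ [3.0000, 55.0000])

|AB| ∈ [20, 38]
|BC| ∈ {17}
|AC| ∈ [3, 55]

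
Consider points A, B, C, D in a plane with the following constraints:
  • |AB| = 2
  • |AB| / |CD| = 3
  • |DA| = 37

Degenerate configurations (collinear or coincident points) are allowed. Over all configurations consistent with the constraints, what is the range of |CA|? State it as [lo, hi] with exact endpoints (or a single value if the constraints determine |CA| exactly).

|CA| ∈ [109/3, 113/3]  (≈ [36.3333, 37.6667])

|AB| ∈ {2}
|AD| ∈ {37}
|CD| ∈ {2/3}
|BD| ∈ [35, 39]
|AC| ∈ [109/3, 113/3]
|BC| ∈ [103/3, 119/3]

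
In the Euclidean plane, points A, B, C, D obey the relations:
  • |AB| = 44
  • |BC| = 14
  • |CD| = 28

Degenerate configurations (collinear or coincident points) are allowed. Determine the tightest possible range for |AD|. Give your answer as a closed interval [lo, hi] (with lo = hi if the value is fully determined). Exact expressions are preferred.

|AD| ∈ [2, 86]  (≈ [2.0000, 86.0000])

|AB| ∈ {44}
|BC| ∈ {14}
|CD| ∈ {28}
|AC| ∈ [30, 58]
|BD| ∈ [14, 42]
|AD| ∈ [2, 86]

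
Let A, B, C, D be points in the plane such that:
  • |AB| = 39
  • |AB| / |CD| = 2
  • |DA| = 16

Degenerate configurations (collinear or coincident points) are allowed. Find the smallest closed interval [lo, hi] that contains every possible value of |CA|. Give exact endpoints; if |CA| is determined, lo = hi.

|CA| ∈ [7/2, 71/2]  (≈ [3.5000, 35.5000])

|AB| ∈ {39}
|AD| ∈ {16}
|CD| ∈ {39/2}
|BD| ∈ [23, 55]
|AC| ∈ [7/2, 71/2]
|BC| ∈ [7/2, 149/2]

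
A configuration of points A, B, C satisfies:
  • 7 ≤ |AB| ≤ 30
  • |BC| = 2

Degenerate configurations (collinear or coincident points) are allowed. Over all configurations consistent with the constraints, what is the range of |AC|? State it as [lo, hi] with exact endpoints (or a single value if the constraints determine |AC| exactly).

|AB| ∈ [7, 30]
|BC| ∈ {2}
|AC| ∈ [5, 32]

|AC| ∈ [5, 32]  (≈ [5.0000, 32.0000])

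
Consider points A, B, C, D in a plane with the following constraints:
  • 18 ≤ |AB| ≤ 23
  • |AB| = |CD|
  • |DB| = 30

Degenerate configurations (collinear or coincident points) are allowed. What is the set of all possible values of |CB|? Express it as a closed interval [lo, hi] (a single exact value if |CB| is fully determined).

|CB| ∈ [7, 53]  (≈ [7.0000, 53.0000])

|AB| ∈ [18, 23]
|BD| ∈ {30}
|CD| ∈ [18, 23]
|AD| ∈ [7, 53]
|BC| ∈ [7, 53]
|AC| ∈ [0, 76]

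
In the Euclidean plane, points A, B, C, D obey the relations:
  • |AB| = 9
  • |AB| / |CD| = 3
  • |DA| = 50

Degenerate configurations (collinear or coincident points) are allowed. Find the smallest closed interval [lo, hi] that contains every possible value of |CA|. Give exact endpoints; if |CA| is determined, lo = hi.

|CA| ∈ [47, 53]  (≈ [47.0000, 53.0000])

|AB| ∈ {9}
|AD| ∈ {50}
|CD| ∈ {3}
|BD| ∈ [41, 59]
|AC| ∈ [47, 53]
|BC| ∈ [38, 62]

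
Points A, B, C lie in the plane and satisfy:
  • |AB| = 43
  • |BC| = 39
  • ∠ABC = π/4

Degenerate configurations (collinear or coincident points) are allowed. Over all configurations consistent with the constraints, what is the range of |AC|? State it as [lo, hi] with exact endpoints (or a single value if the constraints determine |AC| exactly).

|AC| = √(3370 - 1677·√(2))  (≈ 31.5969)

|AB| ∈ {43}
|BC| ∈ {39}
|AC| ∈ {√(3370 - 1677·√(2))}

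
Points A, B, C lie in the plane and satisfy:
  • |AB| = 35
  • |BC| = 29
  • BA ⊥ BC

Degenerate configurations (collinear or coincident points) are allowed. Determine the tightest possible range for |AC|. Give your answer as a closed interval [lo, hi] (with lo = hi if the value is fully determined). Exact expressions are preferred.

|AB| ∈ {35}
|BC| ∈ {29}
|AC| ∈ {√(2066)}

|AC| = √(2066)  (≈ 45.4533)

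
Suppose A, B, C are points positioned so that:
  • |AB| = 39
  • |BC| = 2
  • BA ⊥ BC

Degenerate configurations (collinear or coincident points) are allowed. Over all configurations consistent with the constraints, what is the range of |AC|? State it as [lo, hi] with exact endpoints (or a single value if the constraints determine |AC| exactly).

|AC| = 5·√(61)  (≈ 39.0512)

|AB| ∈ {39}
|BC| ∈ {2}
|AC| ∈ {5·√(61)}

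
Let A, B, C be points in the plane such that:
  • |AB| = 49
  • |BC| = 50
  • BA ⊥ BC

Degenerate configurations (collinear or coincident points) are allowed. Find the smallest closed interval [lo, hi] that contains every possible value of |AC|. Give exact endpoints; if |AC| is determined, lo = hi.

|AC| = 13·√(29)  (≈ 70.0071)

|AB| ∈ {49}
|BC| ∈ {50}
|AC| ∈ {13·√(29)}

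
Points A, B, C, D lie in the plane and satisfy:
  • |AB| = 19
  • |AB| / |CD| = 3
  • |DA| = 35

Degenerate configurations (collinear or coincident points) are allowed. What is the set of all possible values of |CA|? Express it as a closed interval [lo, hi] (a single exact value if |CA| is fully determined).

|CA| ∈ [86/3, 124/3]  (≈ [28.6667, 41.3333])

|AB| ∈ {19}
|AD| ∈ {35}
|CD| ∈ {19/3}
|BD| ∈ [16, 54]
|AC| ∈ [86/3, 124/3]
|BC| ∈ [29/3, 181/3]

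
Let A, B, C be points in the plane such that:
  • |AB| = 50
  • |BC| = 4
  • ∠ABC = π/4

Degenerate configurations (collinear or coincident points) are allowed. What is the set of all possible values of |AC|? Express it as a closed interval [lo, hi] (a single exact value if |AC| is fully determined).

|AB| ∈ {50}
|BC| ∈ {4}
|AC| ∈ {2·√(629 - 50·√(2))}

|AC| = 2·√(629 - 50·√(2))  (≈ 47.2563)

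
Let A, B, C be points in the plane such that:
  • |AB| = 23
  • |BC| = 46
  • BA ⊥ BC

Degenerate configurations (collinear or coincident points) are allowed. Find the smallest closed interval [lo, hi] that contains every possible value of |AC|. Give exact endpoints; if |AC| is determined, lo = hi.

|AC| = 23·√(5)  (≈ 51.4296)

|AB| ∈ {23}
|BC| ∈ {46}
|AC| ∈ {23·√(5)}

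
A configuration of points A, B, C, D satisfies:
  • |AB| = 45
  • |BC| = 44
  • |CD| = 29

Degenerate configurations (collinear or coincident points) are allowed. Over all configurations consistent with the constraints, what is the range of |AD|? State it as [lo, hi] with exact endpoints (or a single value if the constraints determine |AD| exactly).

|AB| ∈ {45}
|BC| ∈ {44}
|CD| ∈ {29}
|AC| ∈ [1, 89]
|BD| ∈ [15, 73]
|AD| ∈ [0, 118]

|AD| ∈ [0, 118]  (≈ [0.0000, 118.0000])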